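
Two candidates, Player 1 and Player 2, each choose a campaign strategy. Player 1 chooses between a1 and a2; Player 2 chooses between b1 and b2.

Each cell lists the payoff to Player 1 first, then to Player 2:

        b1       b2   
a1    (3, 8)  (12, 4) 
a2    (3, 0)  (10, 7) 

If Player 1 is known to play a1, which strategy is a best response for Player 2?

Against a1, Player 2 earns 8 from b1 and 4 from b2.
So b1 is the best response.

b1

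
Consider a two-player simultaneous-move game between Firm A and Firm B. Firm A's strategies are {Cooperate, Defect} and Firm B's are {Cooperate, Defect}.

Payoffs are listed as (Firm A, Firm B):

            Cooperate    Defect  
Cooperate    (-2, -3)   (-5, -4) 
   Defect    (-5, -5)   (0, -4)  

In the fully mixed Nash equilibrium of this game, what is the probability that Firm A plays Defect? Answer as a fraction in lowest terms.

Let x be the probability that Firm A plays Cooperate. In a completely mixed equilibrium, Firm B must be indifferent between Cooperate and Defect.
Firm B's expected payoff from Cooperate is −3x − 5(1−x); from Defect it is −4x − 4(1−x).
Setting these equal: 2x − 5 = -4, so x = 1/2.
Therefore Firm A plays Defect with probability 1 − 1/2 = 1/2.

1/2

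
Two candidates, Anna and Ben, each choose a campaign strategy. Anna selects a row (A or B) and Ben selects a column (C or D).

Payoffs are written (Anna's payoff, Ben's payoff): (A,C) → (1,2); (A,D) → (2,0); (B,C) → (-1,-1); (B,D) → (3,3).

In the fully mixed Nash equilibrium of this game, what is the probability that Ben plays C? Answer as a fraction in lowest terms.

1/3

Let q be the probability that Ben plays C. In a completely mixed equilibrium, Anna must be indifferent between A and B.
Anna's expected payoff from A is q + 2(1−q); from B it is −q + 3(1−q).
Setting these equal: −q + 2 = −4q + 3, so q = 1/3.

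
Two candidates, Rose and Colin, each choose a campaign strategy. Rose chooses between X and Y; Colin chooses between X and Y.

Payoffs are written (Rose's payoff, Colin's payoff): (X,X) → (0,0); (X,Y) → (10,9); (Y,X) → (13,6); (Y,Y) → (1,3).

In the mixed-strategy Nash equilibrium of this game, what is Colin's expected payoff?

9/2

First find x, the probability Rose plays X, from Colin's indifference between X and Y: 6(1−x) = 9x + 3(1−x), giving x = 1/4.
Since Colin is indifferent in equilibrium, Colin's expected payoff equals the payoff from either column against (1/4, 3/4). Using X: 6(3/4) = 9/2.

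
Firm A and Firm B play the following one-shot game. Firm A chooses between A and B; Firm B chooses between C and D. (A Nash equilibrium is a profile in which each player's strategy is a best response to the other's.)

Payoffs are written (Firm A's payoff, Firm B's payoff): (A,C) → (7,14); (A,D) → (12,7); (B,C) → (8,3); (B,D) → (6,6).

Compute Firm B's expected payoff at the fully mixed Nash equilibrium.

63/10

First find x, the probability Firm A plays A, from Firm B's indifference between C and D: 14x + 3(1−x) = 7x + 6(1−x), giving x = 3/10.
Since Firm B is indifferent in equilibrium, Firm B's expected payoff equals the payoff from either column against (3/10, 7/10). Using C: 14(3/10) + 3(7/10) = 63/10.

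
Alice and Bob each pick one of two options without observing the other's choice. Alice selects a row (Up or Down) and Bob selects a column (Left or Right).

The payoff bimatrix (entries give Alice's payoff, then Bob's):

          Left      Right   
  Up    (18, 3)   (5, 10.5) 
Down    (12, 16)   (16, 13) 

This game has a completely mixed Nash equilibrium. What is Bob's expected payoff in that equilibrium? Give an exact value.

86/7

First find p, the probability Alice plays Up, from Bob's indifference between Left and Right: 3p + 16(1−p) = 10.5p + 13(1−p), giving p = 2/7.
Since Bob is indifferent in equilibrium, Bob's expected payoff equals the payoff from either column against (2/7, 5/7). Using Left: 3(2/7) + 16(5/7) = 86/7.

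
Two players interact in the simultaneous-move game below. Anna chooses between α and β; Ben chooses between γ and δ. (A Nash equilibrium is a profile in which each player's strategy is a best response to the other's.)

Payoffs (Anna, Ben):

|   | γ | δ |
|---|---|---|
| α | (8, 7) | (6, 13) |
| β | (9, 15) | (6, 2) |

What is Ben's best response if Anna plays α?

δ

Against α, Ben earns 7 from γ and 13 from δ.
So δ is the best response.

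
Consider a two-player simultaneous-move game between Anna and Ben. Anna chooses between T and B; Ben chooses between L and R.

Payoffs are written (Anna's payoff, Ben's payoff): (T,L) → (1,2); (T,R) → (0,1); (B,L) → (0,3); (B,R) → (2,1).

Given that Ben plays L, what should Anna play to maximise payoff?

Against L, Anna earns 1 from T and 0 from B.
So T is the best response.

T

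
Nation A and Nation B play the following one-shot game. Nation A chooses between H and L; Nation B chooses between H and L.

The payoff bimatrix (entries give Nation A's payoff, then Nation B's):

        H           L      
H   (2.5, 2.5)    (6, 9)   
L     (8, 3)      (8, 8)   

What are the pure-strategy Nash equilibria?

(L, L)

(H, H): Nation A prefers L (8 > 2.5); Nation B prefers L (9 > 2.5) — not an equilibrium.
(H, L): Nation A prefers L (8 > 6) — not an equilibrium.
(L, H): Nation B prefers L (8 > 3) — not an equilibrium.
(L, L): Nation A gets 8 ≥ 6 from H, and Nation B gets 8 ≥ 3 from H — Nash equilibrium.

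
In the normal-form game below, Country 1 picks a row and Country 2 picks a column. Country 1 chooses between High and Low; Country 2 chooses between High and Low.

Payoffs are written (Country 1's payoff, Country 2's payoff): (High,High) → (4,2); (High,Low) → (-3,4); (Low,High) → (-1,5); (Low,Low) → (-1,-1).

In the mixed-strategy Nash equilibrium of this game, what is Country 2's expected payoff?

11/4

First find x, the probability Country 1 plays High, from Country 2's indifference between High and Low: 2x + 5(1−x) = 4x − (1−x), giving x = 3/4.
Since Country 2 is indifferent in equilibrium, Country 2's expected payoff equals the payoff from either column against (3/4, 1/4). Using High: 2(3/4) + 5(1/4) = 11/4.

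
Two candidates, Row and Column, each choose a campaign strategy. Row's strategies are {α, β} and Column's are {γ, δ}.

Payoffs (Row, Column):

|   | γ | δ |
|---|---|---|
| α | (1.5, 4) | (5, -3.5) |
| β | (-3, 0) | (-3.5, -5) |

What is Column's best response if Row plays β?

γ

Against β, Column earns 0 from γ and -5 from δ.
So γ is the best response.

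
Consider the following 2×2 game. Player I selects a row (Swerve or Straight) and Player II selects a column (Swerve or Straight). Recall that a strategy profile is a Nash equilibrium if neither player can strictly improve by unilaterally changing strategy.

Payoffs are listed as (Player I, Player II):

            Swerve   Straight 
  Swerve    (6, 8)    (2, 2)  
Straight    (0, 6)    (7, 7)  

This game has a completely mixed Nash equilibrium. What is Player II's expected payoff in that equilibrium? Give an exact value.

44/7

First find x, the probability Player I plays Swerve, from Player II's indifference between Swerve and Straight: 8x + 6(1−x) = 2x + 7(1−x), giving x = 1/7.
Since Player II is indifferent in equilibrium, Player II's expected payoff equals the payoff from either column against (1/7, 6/7). Using Swerve: 8(1/7) + 6(6/7) = 44/7.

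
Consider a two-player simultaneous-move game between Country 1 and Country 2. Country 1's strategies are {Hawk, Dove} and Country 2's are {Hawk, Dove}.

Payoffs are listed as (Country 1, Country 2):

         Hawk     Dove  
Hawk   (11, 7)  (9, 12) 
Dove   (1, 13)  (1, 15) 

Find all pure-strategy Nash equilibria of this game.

(Hawk, Hawk): Country 2 prefers Dove (12 > 7) — not an equilibrium.
(Hawk, Dove): Country 1 gets 9 ≥ 1 from Dove, and Country 2 gets 12 ≥ 7 from Hawk — Nash equilibrium.
(Dove, Hawk): Country 1 prefers Hawk (11 > 1); Country 2 prefers Dove (15 > 13) — not an equilibrium.
(Dove, Dove): Country 1 prefers Hawk (9 > 1) — not an equilibrium.

(Hawk, Dove)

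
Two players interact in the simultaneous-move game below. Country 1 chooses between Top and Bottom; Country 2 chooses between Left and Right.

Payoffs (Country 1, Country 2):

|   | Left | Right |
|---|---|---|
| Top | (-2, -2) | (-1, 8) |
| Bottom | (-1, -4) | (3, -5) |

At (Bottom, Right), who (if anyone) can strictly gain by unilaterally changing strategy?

Country 2

Country 1 at (Bottom, Right) earns 3; deviating to Top yields -1 — not better.
Country 2 earns -5; deviating to Left yields -4 — a strict improvement.
Only Country 2 has a strictly profitable deviation.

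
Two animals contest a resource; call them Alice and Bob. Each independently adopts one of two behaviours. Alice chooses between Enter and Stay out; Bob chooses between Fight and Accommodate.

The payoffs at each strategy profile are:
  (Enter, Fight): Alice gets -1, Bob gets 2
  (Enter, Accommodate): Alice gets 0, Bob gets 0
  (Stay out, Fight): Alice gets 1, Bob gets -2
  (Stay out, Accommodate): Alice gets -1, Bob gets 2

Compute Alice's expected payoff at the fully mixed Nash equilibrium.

-1/3

First find q, the probability Bob plays Fight, from Alice's indifference between Enter and Stay out: −q = q − (1−q), giving q = 1/3.
Since Alice is indifferent in equilibrium, Alice's expected payoff equals the payoff from either row against (1/3, 2/3). Using Enter: −(1/3) = -1/3.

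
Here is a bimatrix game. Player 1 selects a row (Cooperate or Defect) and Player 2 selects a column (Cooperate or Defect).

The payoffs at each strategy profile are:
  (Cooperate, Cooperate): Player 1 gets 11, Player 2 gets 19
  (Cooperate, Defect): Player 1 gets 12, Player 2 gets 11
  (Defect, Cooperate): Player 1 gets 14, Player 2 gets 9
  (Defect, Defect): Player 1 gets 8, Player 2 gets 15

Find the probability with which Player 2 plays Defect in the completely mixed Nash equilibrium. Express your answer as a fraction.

Let c be the probability that Player 2 plays Cooperate. In a completely mixed equilibrium, Player 1 must be indifferent between Cooperate and Defect.
Player 1's expected payoff from Cooperate is 11c + 12(1−c); from Defect it is 14c + 8(1−c).
Setting these equal: −c + 12 = 6c + 8, so c = 4/7.
Therefore Player 2 plays Defect with probability 1 − 4/7 = 3/7.

3/7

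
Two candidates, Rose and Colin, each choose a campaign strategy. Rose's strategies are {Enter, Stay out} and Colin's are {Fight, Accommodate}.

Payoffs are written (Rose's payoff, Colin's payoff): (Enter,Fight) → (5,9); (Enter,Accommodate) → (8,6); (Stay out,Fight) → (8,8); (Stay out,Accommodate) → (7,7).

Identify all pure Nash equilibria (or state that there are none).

(Enter, Fight): Rose prefers Stay out (8 > 5) — not an equilibrium.
(Enter, Accommodate): Colin prefers Fight (9 > 6) — not an equilibrium.
(Stay out, Fight): Rose gets 8 ≥ 5 from Enter, and Colin gets 8 ≥ 7 from Accommodate — Nash equilibrium.
(Stay out, Accommodate): Rose prefers Enter (8 > 7); Colin prefers Fight (8 > 7) — not an equilibrium.

(Stay out, Fight)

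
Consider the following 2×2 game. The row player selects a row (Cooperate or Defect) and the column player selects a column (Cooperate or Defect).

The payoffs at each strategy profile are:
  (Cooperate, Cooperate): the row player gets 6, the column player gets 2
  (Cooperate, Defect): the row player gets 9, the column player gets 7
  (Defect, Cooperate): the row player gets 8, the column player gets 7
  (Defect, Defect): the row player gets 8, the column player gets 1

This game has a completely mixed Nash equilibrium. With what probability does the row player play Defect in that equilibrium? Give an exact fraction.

5/11

Let p be the probability that the row player plays Cooperate. In a completely mixed equilibrium, the column player must be indifferent between Cooperate and Defect.
The column player's expected payoff from Cooperate is 2p + 7(1−p); from Defect it is 7p + (1−p).
Setting these equal: −5p + 7 = 6p + 1, so p = 6/11.
Therefore the row player plays Defect with probability 1 − 6/11 = 5/11.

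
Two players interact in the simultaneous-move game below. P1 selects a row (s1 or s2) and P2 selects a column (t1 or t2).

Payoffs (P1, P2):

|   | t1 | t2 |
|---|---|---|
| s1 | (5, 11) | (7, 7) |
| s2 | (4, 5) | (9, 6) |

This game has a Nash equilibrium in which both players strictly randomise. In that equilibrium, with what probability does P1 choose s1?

Let r be the probability that P1 plays s1. In a completely mixed equilibrium, P2 must be indifferent between t1 and t2.
P2's expected payoff from t1 is 11r + 5(1−r); from t2 it is 7r + 6(1−r).
Setting these equal: 6r + 5 = r + 6, so r = 1/5.

1/5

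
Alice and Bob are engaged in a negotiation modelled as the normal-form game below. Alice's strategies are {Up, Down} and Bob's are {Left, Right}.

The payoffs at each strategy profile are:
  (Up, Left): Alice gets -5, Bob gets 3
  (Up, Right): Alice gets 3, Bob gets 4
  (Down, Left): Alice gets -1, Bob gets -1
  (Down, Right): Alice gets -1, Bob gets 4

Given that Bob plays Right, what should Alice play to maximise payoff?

Up

Against Right, Alice earns 3 from Up and -1 from Down.
So Up is the best response.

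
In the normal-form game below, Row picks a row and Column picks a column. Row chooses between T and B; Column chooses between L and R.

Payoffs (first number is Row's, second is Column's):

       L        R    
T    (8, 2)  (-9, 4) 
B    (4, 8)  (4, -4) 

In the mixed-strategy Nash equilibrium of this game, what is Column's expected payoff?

20/7

First find x, the probability Row plays T, from Column's indifference between L and R: 2x + 8(1−x) = 4x − 4(1−x), giving x = 6/7.
Since Column is indifferent in equilibrium, Column's expected payoff equals the payoff from either column against (6/7, 1/7). Using L: 2(6/7) + 8(1/7) = 20/7.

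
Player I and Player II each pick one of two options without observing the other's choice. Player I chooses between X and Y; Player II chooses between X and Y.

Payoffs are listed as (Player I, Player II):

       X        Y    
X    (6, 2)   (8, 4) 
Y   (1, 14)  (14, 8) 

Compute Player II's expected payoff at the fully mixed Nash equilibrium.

5

First find p, the probability Player I plays X, from Player II's indifference between X and Y: 2p + 14(1−p) = 4p + 8(1−p), giving p = 3/4.
Since Player II is indifferent in equilibrium, Player II's expected payoff equals the payoff from either column against (3/4, 1/4). Using X: 2(3/4) + 14(1/4) = 5.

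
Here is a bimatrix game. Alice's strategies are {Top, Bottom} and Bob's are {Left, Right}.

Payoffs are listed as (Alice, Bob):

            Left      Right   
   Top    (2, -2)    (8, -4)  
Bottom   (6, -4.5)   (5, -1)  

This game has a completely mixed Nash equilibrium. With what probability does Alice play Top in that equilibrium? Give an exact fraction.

Let r be the probability that Alice plays Top. In a completely mixed equilibrium, Bob must be indifferent between Left and Right.
Bob's expected payoff from Left is −2r − 4.5(1−r); from Right it is −4r − (1−r).
Setting these equal: 2.5r − 4.5 = −3r − 1, so r = 7/11.

7/11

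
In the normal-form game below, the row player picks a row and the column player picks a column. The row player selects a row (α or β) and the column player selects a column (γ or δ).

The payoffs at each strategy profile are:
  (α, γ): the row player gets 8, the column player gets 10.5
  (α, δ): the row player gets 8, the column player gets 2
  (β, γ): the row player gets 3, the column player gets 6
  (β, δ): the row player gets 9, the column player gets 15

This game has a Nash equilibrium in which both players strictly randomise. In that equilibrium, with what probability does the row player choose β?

17/35

Let r be the probability that the row player plays α. In a completely mixed equilibrium, the column player must be indifferent between γ and δ.
The column player's expected payoff from γ is 10.5r + 6(1−r); from δ it is 2r + 15(1−r).
Setting these equal: 4.5r + 6 = −13r + 15, so r = 18/35.
Therefore the row player plays β with probability 1 − 18/35 = 17/35.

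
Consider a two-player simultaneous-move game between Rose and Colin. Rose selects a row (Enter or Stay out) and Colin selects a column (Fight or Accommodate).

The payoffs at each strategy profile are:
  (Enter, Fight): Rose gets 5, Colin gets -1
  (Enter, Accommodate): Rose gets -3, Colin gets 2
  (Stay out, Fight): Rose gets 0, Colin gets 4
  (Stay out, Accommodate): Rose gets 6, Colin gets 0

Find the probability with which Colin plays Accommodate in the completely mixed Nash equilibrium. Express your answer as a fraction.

Let y be the probability that Colin plays Fight. In a completely mixed equilibrium, Rose must be indifferent between Enter and Stay out.
Rose's expected payoff from Enter is 5y − 3(1−y); from Stay out it is 6(1−y).
Setting these equal: 8y − 3 = −6y + 6, so y = 9/14.
Therefore Colin plays Accommodate with probability 1 − 9/14 = 5/14.

5/14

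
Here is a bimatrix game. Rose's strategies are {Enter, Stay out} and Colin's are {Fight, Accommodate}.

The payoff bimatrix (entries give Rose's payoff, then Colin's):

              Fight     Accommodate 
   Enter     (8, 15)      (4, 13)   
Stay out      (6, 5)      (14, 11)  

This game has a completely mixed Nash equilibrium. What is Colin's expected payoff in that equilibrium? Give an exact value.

25/2

First find p, the probability Rose plays Enter, from Colin's indifference between Fight and Accommodate: 15p + 5(1−p) = 13p + 11(1−p), giving p = 3/4.
Since Colin is indifferent in equilibrium, Colin's expected payoff equals the payoff from either column against (3/4, 1/4). Using Fight: 15(3/4) + 5(1/4) = 25/2.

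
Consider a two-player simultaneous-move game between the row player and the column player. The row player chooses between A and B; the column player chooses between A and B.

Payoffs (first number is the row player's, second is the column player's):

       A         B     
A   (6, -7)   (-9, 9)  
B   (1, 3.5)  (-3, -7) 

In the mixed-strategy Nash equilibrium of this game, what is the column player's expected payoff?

First find p, the probability the row player plays A, from the column player's indifference between A and B: −7p + 3.5(1−p) = 9p − 7(1−p), giving p = 21/53.
Since the column player is indifferent in equilibrium, the column player's expected payoff equals the payoff from either column against (21/53, 32/53). Using A: −7(21/53) + 3.5(32/53) = -35/53.

-35/53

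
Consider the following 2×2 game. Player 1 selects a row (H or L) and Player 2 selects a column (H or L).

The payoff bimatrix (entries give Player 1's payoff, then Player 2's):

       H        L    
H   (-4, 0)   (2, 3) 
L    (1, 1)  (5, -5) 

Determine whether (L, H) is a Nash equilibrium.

Yes

At (L, H), Player 1 earns 1; switching to H would give -4, so Player 1 has no profitable deviation.
Player 2 earns 1; switching to L would give -5, so Player 2 has no profitable deviation.
Neither player can gain by a unilateral deviation, so this profile is a Nash equilibrium.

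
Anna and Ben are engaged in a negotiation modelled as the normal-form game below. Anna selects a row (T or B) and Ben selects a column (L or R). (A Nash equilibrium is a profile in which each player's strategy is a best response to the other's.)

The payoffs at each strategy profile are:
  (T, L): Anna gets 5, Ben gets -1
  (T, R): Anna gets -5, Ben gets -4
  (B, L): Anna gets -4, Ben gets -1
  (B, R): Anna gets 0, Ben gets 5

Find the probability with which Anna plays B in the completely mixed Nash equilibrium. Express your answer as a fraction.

Let x be the probability that Anna plays T. In a completely mixed equilibrium, Ben must be indifferent between L and R.
Ben's expected payoff from L is −x − (1−x); from R it is −4x + 5(1−x).
Setting these equal: -1 = −9x + 5, so x = 2/3.
Therefore Anna plays B with probability 1 − 2/3 = 1/3.

1/3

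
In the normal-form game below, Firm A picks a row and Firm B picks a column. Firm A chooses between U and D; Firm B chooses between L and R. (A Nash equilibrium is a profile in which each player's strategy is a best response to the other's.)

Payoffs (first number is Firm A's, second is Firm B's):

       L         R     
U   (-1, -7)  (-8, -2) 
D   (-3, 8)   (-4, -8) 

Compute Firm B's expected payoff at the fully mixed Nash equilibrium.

First find p, the probability Firm A plays U, from Firm B's indifference between L and R: −7p + 8(1−p) = −2p − 8(1−p), giving p = 16/21.
Since Firm B is indifferent in equilibrium, Firm B's expected payoff equals the payoff from either column against (16/21, 5/21). Using L: −7(16/21) + 8(5/21) = -24/7.

-24/7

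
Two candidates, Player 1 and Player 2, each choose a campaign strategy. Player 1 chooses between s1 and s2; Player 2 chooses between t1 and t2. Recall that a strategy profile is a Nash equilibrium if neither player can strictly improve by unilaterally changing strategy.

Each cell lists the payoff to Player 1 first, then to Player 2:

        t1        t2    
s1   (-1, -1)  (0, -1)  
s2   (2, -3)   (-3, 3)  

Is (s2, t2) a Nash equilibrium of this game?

No

At (s2, t2), Player 1 earns -3; switching to s1 would give 0, so Player 1 would deviate.
Player 2 earns 3; switching to t1 would give -3, so Player 2 has no profitable deviation.
Since at least one player can profitably deviate, this is not a Nash equilibrium.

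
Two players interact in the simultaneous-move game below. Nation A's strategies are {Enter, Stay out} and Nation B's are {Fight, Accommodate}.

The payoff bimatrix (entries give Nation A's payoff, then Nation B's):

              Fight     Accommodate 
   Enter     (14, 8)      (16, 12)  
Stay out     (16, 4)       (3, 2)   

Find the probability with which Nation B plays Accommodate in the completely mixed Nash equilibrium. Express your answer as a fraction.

2/15

Let y be the probability that Nation B plays Fight. In a completely mixed equilibrium, Nation A must be indifferent between Enter and Stay out.
Nation A's expected payoff from Enter is 14y + 16(1−y); from Stay out it is 16y + 3(1−y).
Setting these equal: −2y + 16 = 13y + 3, so y = 13/15.
Therefore Nation B plays Accommodate with probability 1 − 13/15 = 2/15.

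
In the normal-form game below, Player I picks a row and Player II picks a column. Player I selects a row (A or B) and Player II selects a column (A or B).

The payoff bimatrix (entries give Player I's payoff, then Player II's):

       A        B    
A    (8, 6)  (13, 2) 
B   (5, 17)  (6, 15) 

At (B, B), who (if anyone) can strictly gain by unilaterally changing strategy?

Both

Player I at (B, B) earns 6; deviating to A yields 13 — a strict improvement.
Player II earns 15; deviating to A yields 17 — a strict improvement.
Both Player I and Player II have strictly profitable deviations.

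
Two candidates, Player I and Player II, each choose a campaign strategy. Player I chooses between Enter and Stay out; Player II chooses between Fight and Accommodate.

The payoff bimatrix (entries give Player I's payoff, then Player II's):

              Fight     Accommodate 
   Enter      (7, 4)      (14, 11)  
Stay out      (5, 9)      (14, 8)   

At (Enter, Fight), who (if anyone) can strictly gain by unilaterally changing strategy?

Player II

Player I at (Enter, Fight) earns 7; deviating to Stay out yields 5 — not better.
Player II earns 4; deviating to Accommodate yields 11 — a strict improvement.
Only Player II has a strictly profitable deviation.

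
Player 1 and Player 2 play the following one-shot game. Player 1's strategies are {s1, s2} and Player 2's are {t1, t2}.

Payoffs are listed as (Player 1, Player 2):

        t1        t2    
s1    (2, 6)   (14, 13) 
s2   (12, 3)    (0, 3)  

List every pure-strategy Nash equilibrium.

(s1, t1): Player 1 prefers s2 (12 > 2); Player 2 prefers t2 (13 > 6) — not an equilibrium.
(s1, t2): Player 1 gets 14 ≥ 0 from s2, and Player 2 gets 13 ≥ 6 from t1 — Nash equilibrium.
(s2, t1): Player 1 gets 12 ≥ 2 from s1, and Player 2 gets 3 ≥ 3 from t2 — Nash equilibrium.
(s2, t2): Player 1 prefers s1 (14 > 0) — not an equilibrium.

(s1, t2) and (s2, t1)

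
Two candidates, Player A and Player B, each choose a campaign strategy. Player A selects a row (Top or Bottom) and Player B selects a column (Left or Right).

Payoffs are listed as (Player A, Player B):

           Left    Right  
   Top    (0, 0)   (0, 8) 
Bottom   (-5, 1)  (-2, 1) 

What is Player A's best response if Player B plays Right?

Top

Against Right, Player A earns 0 from Top and -2 from Bottom.
So Top is the best response.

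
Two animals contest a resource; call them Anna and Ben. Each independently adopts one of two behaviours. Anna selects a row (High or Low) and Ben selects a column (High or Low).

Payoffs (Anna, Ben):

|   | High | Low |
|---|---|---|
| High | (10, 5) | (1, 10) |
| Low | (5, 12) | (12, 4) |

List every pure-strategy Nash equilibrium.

(High, High): Ben prefers Low (10 > 5) — not an equilibrium.
(High, Low): Anna prefers Low (12 > 1) — not an equilibrium.
(Low, High): Anna prefers High (10 > 5) — not an equilibrium.
(Low, Low): Ben prefers High (12 > 4) — not an equilibrium.

none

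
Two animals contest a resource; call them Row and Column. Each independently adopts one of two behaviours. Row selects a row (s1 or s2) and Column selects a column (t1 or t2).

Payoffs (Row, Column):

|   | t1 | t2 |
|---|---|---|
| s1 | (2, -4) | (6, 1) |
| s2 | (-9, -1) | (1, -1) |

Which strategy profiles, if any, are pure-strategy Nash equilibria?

(s1, t1): Column prefers t2 (1 > -4) — not an equilibrium.
(s1, t2): Row gets 6 ≥ 1 from s2, and Column gets 1 ≥ -4 from t1 — Nash equilibrium.
(s2, t1): Row prefers s1 (2 > -9) — not an equilibrium.
(s2, t2): Row prefers s1 (6 > 1) — not an equilibrium.

(s1, t2)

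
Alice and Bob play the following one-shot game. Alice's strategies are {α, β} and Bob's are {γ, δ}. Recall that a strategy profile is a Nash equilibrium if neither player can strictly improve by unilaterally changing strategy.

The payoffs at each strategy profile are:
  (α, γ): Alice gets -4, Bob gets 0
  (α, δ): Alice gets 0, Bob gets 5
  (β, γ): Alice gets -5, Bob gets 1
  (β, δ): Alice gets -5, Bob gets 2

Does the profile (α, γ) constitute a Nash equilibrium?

At (α, γ), Alice earns -4; switching to β would give -5, so Alice has no profitable deviation.
Bob earns 0; switching to δ would give 5, so Bob would deviate.
Since at least one player can profitably deviate, this is not a Nash equilibrium.

No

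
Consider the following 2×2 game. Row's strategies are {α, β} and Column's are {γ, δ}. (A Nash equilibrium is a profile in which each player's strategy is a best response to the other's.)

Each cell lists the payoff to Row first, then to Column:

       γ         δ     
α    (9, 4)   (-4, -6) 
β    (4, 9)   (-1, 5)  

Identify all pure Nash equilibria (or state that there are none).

(α, γ)

(α, γ): Row gets 9 ≥ 4 from β, and Column gets 4 ≥ -6 from δ — Nash equilibrium.
(α, δ): Row prefers β (-1 > -4); Column prefers γ (4 > -6) — not an equilibrium.
(β, γ): Row prefers α (9 > 4) — not an equilibrium.
(β, δ): Column prefers γ (9 > 5) — not an equilibrium.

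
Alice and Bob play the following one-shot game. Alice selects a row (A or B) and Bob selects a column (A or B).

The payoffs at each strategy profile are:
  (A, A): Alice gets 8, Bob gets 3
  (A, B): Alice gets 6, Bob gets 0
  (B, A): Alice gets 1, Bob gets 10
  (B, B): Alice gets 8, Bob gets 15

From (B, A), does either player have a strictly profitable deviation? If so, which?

Both

Alice at (B, A) earns 1; deviating to A yields 8 — a strict improvement.
Bob earns 10; deviating to B yields 15 — a strict improvement.
Both Alice and Bob have strictly profitable deviations.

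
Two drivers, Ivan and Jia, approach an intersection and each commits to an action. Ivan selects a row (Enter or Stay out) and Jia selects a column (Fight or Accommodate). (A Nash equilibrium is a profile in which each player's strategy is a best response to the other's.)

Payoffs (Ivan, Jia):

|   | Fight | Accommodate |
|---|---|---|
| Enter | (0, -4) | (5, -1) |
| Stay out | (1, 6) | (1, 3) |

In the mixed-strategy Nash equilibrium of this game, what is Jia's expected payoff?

1

First find x, the probability Ivan plays Enter, from Jia's indifference between Fight and Accommodate: −4x + 6(1−x) = −x + 3(1−x), giving x = 1/2.
Since Jia is indifferent in equilibrium, Jia's expected payoff equals the payoff from either column against (1/2, 1/2). Using Fight: −4(1/2) + 6(1/2) = 1.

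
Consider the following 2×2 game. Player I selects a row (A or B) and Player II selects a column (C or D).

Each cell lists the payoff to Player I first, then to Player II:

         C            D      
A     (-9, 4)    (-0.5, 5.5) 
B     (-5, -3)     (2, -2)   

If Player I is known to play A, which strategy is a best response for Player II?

Against A, Player II earns 4 from C and 5.5 from D.
So D is the best response.

D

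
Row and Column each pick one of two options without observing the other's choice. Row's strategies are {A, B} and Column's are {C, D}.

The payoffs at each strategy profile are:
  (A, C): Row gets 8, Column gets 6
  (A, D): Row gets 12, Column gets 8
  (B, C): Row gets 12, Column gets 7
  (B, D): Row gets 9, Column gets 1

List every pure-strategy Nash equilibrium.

(A, D) and (B, C)

(A, C): Row prefers B (12 > 8); Column prefers D (8 > 6) — not an equilibrium.
(A, D): Row gets 12 ≥ 9 from B, and Column gets 8 ≥ 6 from C — Nash equilibrium.
(B, C): Row gets 12 ≥ 8 from A, and Column gets 7 ≥ 1 from D — Nash equilibrium.
(B, D): Row prefers A (12 > 9); Column prefers C (7 > 1) — not an equilibrium.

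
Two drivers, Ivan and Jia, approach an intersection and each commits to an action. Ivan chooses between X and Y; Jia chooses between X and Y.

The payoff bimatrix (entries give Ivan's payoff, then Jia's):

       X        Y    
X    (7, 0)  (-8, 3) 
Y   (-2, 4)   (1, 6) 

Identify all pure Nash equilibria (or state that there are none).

(X, X): Jia prefers Y (3 > 0) — not an equilibrium.
(X, Y): Ivan prefers Y (1 > -8) — not an equilibrium.
(Y, X): Ivan prefers X (7 > -2); Jia prefers Y (6 > 4) — not an equilibrium.
(Y, Y): Ivan gets 1 ≥ -8 from X, and Jia gets 6 ≥ 4 from X — Nash equilibrium.

(Y, Y)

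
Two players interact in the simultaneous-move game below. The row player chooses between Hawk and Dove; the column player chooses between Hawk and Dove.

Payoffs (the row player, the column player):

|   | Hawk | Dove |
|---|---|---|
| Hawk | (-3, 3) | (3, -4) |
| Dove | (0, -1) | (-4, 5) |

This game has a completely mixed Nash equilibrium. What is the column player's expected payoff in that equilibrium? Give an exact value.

First find x, the probability the row player plays Hawk, from the column player's indifference between Hawk and Dove: 3x − (1−x) = −4x + 5(1−x), giving x = 6/13.
Since the column player is indifferent in equilibrium, the column player's expected payoff equals the payoff from either column against (6/13, 7/13). Using Hawk: 3(6/13) − (7/13) = 11/13.

11/13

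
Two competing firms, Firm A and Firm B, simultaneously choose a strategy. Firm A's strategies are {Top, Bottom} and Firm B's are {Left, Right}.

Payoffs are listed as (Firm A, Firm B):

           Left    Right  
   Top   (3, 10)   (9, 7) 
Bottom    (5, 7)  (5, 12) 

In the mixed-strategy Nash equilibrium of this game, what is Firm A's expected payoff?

First find q, the probability Firm B plays Left, from Firm A's indifference between Top and Bottom: 3q + 9(1−q) = 5q + 5(1−q), giving q = 2/3.
Since Firm A is indifferent in equilibrium, Firm A's expected payoff equals the payoff from either row against (2/3, 1/3). Using Top: 3(2/3) + 9(1/3) = 5.

5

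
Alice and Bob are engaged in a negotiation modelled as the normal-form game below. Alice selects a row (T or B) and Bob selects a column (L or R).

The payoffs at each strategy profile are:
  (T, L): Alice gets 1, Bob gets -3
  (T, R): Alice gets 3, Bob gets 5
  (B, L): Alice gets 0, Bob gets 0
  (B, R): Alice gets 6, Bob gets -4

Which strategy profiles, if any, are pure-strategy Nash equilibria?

(T, L): Bob prefers R (5 > -3) — not an equilibrium.
(T, R): Alice prefers B (6 > 3) — not an equilibrium.
(B, L): Alice prefers T (1 > 0) — not an equilibrium.
(B, R): Bob prefers L (0 > -4) — not an equilibrium.

none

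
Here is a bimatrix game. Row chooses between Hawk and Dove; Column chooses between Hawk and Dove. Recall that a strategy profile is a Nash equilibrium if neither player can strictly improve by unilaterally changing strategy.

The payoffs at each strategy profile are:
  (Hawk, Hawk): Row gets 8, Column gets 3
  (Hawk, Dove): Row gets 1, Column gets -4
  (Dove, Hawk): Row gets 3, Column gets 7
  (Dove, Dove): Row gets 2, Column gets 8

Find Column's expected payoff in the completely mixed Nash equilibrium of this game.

13/2

First find p, the probability Row plays Hawk, from Column's indifference between Hawk and Dove: 3p + 7(1−p) = −4p + 8(1−p), giving p = 1/8.
Since Column is indifferent in equilibrium, Column's expected payoff equals the payoff from either column against (1/8, 7/8). Using Hawk: 3(1/8) + 7(7/8) = 13/2.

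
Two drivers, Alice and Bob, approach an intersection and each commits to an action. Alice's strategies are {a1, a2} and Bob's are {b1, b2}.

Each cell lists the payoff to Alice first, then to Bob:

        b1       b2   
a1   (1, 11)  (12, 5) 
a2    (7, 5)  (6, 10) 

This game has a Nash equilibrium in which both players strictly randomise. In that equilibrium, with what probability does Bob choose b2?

1/2

Let c be the probability that Bob plays b1. In a completely mixed equilibrium, Alice must be indifferent between a1 and a2.
Alice's expected payoff from a1 is c + 12(1−c); from a2 it is 7c + 6(1−c).
Setting these equal: −11c + 12 = c + 6, so c = 1/2.
Therefore Bob plays b2 with probability 1 − 1/2 = 1/2.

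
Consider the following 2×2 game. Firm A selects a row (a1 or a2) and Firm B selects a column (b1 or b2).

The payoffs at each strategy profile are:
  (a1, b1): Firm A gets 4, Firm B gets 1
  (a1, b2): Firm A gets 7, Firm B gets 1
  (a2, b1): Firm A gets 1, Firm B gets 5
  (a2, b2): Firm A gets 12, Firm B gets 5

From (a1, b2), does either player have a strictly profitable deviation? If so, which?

Firm A

Firm A at (a1, b2) earns 7; deviating to a2 yields 12 — a strict improvement.
Firm B earns 1; deviating to b1 yields 1 — not better.
Only Firm A has a strictly profitable deviation.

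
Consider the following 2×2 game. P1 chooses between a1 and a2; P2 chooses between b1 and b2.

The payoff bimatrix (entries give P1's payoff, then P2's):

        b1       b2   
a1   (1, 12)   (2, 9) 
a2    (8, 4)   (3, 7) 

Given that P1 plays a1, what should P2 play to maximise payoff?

b1

Against a1, P2 earns 12 from b1 and 9 from b2.
So b1 is the best response.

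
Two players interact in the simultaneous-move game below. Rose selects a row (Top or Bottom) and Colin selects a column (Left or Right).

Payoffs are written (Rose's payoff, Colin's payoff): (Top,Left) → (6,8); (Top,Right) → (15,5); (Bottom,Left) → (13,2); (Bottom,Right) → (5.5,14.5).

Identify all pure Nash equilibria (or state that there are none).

none

(Top, Left): Rose prefers Bottom (13 > 6) — not an equilibrium.
(Top, Right): Colin prefers Left (8 > 5) — not an equilibrium.
(Bottom, Left): Colin prefers Right (14.5 > 2) — not an equilibrium.
(Bottom, Right): Rose prefers Top (15 > 5.5) — not an equilibrium.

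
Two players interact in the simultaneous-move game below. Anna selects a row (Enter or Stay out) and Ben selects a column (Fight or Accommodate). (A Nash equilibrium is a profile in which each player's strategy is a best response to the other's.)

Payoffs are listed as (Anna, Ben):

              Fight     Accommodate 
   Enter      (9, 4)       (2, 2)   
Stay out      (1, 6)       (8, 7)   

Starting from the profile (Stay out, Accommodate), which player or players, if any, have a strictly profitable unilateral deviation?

Anna at (Stay out, Accommodate) earns 8; deviating to Enter yields 2 — not better.
Ben earns 7; deviating to Fight yields 6 — not better.
Neither player can strictly improve; the profile is a Nash equilibrium.

Neither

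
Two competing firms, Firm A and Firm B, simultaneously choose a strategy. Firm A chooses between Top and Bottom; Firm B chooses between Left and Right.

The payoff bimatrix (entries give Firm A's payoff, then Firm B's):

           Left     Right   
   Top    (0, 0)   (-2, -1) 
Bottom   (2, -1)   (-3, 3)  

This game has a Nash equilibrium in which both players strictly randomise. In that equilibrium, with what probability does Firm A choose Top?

4/5

Let r be the probability that Firm A plays Top. In a completely mixed equilibrium, Firm B must be indifferent between Left and Right.
Firm B's expected payoff from Left is −(1−r); from Right it is −r + 3(1−r).
Setting these equal: r − 1 = −4r + 3, so r = 4/5.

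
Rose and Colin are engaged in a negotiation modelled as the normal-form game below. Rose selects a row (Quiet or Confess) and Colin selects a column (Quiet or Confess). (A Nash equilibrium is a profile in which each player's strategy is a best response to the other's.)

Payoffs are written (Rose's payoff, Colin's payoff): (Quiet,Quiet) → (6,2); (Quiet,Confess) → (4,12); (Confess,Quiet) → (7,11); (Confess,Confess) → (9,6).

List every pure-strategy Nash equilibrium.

(Quiet, Quiet): Rose prefers Confess (7 > 6); Colin prefers Confess (12 > 2) — not an equilibrium.
(Quiet, Confess): Rose prefers Confess (9 > 4) — not an equilibrium.
(Confess, Quiet): Rose gets 7 ≥ 6 from Quiet, and Colin gets 11 ≥ 6 from Confess — Nash equilibrium.
(Confess, Confess): Colin prefers Quiet (11 > 6) — not an equilibrium.

(Confess, Quiet)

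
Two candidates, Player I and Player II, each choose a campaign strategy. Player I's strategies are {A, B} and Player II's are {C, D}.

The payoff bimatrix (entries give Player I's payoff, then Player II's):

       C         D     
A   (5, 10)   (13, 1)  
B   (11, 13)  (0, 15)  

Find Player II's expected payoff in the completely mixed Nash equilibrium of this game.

First find p, the probability Player I plays A, from Player II's indifference between C and D: 10p + 13(1−p) = p + 15(1−p), giving p = 2/11.
Since Player II is indifferent in equilibrium, Player II's expected payoff equals the payoff from either column against (2/11, 9/11). Using C: 10(2/11) + 13(9/11) = 137/11.

137/11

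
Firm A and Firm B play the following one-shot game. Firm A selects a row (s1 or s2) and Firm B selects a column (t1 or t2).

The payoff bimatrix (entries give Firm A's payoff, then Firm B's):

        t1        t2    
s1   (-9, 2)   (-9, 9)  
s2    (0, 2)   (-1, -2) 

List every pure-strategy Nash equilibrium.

(s2, t1)

(s1, t1): Firm A prefers s2 (0 > -9); Firm B prefers t2 (9 > 2) — not an equilibrium.
(s1, t2): Firm A prefers s2 (-1 > -9) — not an equilibrium.
(s2, t1): Firm A gets 0 ≥ -9 from s1, and Firm B gets 2 ≥ -2 from t2 — Nash equilibrium.
(s2, t2): Firm B prefers t1 (2 > -2) — not an equilibrium.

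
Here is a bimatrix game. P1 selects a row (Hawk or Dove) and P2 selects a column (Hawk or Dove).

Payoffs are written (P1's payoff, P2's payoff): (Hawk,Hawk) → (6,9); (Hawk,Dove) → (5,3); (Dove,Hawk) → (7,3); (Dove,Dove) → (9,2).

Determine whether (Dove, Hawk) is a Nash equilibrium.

Yes

At (Dove, Hawk), P1 earns 7; switching to Hawk would give 6, so P1 has no profitable deviation.
P2 earns 3; switching to Dove would give 2, so P2 has no profitable deviation.
Neither player can gain by a unilateral deviation, so this profile is a Nash equilibrium.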